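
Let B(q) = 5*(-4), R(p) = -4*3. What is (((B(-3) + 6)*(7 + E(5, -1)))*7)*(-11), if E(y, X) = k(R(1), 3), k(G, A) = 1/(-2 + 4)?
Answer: 8085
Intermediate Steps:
R(p) = -12
k(G, A) = ½ (k(G, A) = 1/2 = ½)
E(y, X) = ½
B(q) = -20
(((B(-3) + 6)*(7 + E(5, -1)))*7)*(-11) = (((-20 + 6)*(7 + ½))*7)*(-11) = (-14*15/2*7)*(-11) = -105*7*(-11) = -735*(-11) = 8085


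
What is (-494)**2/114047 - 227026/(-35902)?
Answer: 17326507347/2047257697 ≈ 8.4633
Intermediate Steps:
(-494)**2/114047 - 227026/(-35902) = 244036*(1/114047) - 227026*(-1/35902) = 244036/114047 + 113513/17951 = 17326507347/2047257697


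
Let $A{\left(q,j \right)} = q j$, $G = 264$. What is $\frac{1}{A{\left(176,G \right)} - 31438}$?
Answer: $\frac{1}{15026} \approx 6.6551 \cdot 10^{-5}$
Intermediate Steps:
$A{\left(q,j \right)} = j q$
$\frac{1}{A{\left(176,G \right)} - 31438} = \frac{1}{264 \cdot 176 - 31438} = \frac{1}{46464 - 31438} = \frac{1}{15026}$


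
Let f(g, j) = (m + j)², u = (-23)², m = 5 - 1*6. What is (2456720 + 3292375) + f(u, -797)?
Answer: 6385899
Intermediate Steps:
m = -1 (m = 5 - 6 = -1)
u = 529
f(g, j) = (-1 + j)²
(2456720 + 3292375) + f(u, -797) = (2456720 + 3292375) + (-1 - 797)² = 5749095 + (-798)² = 5749095 + 636804 = 6385899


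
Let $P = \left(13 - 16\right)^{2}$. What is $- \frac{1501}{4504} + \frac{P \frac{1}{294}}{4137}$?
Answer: $- \frac{101421819}{304339784} \approx -0.33325$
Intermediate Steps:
$P = 9$ ($P = \left(-3\right)^{2} = 9$)
$- \frac{1501}{4504} + \frac{P \frac{1}{294}}{4137} = - \frac{1501}{4504} + \frac{9 \cdot \frac{1}{294}}{4137} = \left(-1501\right) \frac{1}{4504} + 9 \cdot \frac{1}{294} \cdot \frac{1}{4137} = - \frac{1501}{4504} + \frac{3}{98} \cdot \frac{1}{4137} = - \frac{1501}{4504} + \frac{1}{135142} = - \frac{101421819}{304339784}$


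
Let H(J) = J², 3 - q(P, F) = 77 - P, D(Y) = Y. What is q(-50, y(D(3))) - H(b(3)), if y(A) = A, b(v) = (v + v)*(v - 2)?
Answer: -160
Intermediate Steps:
b(v) = 2*v*(-2 + v) (b(v) = (2*v)*(-2 + v) = 2*v*(-2 + v))
q(P, F) = -74 + P (q(P, F) = 3 - (77 - P) = 3 + (-77 + P) = -74 + P)
q(-50, y(D(3))) - H(b(3)) = (-74 - 50) - (2*3*(-2 + 3))² = -124 - (2*3*1)² = -124 - 1*6² = -124 - 1*36 = -124 - 36 = -160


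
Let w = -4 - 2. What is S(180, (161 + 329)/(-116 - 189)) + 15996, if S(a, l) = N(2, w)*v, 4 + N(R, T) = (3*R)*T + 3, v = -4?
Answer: 16144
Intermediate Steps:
w = -6
N(R, T) = -1 + 3*R*T (N(R, T) = -4 + ((3*R)*T + 3) = -4 + (3*R*T + 3) = -4 + (3 + 3*R*T) = -1 + 3*R*T)
S(a, l) = 148 (S(a, l) = (-1 + 3*2*(-6))*(-4) = (-1 - 36)*(-4) = -37*(-4) = 148)
S(180, (161 + 329)/(-116 - 189)) + 15996 = 148 + 15996 = 16144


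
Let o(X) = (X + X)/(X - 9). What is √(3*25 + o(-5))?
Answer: √3710/7 ≈ 8.7014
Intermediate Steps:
o(X) = 2*X/(-9 + X) (o(X) = (2*X)/(-9 + X) = 2*X/(-9 + X))
√(3*25 + o(-5)) = √(3*25 + 2*(-5)/(-9 - 5)) = √(75 + 2*(-5)/(-14)) = √(75 + 2*(-5)*(-1/14)) = √(75 + 5/7) = √(530/7) = √3710/7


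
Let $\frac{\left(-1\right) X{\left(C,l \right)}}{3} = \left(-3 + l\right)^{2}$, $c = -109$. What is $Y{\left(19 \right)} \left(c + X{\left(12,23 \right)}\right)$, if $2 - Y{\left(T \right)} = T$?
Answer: $22253$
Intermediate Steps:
$Y{\left(T \right)} = 2 - T$
$X{\left(C,l \right)} = - 3 \left(-3 + l\right)^{2}$
$Y{\left(19 \right)} \left(c + X{\left(12,23 \right)}\right) = \left(2 - 19\right) \left(-109 - 3 \left(-3 + 23\right)^{2}\right) = \left(2 - 19\right) \left(-109 - 3 \cdot 20^{2}\right) = - 17 \left(-109 - 1200\right) = \left(-17\right) \left(-1309\right) = 22253$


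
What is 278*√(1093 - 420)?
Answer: 278*√673 ≈ 7211.9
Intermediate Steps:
278*√(1093 - 420) = 278*√673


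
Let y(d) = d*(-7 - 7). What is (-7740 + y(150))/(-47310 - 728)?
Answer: 4920/24019 ≈ 0.20484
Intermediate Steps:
y(d) = -14*d (y(d) = d*(-14) = -14*d)
(-7740 + y(150))/(-47310 - 728) = (-7740 - 14*150)/(-47310 - 728) = (-7740 - 2100)/(-48038) = -9840*(-1/48038) = 4920/24019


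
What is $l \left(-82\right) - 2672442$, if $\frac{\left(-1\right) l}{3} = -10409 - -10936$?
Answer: $-2542800$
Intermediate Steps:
$l = -1581$ ($l = - 3 \left(-10409 - -10936\right) = - 3 \left(-10409 + 10936\right) = \left(-3\right) 527 = -1581$)
$l \left(-82\right) - 2672442 = \left(-1581\right) \left(-82\right) - 2672442 = 129642 - 2672442 = -2542800$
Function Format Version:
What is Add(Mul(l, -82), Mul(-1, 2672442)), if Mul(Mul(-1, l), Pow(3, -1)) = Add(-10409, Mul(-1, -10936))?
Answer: -2542800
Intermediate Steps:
l = -1581 (l = Mul(-3, Add(-10409, Mul(-1, -10936))) = Mul(-3, Add(-10409, 10936)) = Mul(-3, 527) = -1581)
Add(Mul(l, -82), Mul(-1, 2672442)) = Add(Mul(-1581, -82), Mul(-1, 2672442)) = Add(129642, -2672442) = -2542800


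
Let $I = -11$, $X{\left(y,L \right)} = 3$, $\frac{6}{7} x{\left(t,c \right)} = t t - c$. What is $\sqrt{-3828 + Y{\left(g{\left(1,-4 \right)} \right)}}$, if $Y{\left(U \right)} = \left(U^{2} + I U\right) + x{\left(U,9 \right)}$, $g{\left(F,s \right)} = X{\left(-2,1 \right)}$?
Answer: $6 i \sqrt{107} \approx 62.064 i$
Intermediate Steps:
$x{\left(t,c \right)} = - \frac{7 c}{6} + \frac{7 t^{2}}{6}$ ($x{\left(t,c \right)} = \frac{7 \left(t t - c\right)}{6} = \frac{7 \left(t^{2} - c\right)}{6} = - \frac{7 c}{6} + \frac{7 t^{2}}{6}$)
$g{\left(F,s \right)} = 3$
$Y{\left(U \right)} = - \frac{21}{2} - 11 U + \frac{13 U^{2}}{6}$ ($Y{\left(U \right)} = \left(U^{2} - 11 U\right) + \left(\left(- \frac{7}{6}\right) 9 + \frac{7 U^{2}}{6}\right) = \left(U^{2} - 11 U\right) + \left(- \frac{21}{2} + \frac{7 U^{2}}{6}\right) = - \frac{21}{2} - 11 U + \frac{13 U^{2}}{6}$)
$\sqrt{-3828 + Y{\left(g{\left(1,-4 \right)} \right)}} = \sqrt{-3828 - \left(\frac{87}{2} - \frac{39}{2}\right)} = \sqrt{-3828 - 24} = \sqrt{-3852} = 6 i \sqrt{107}$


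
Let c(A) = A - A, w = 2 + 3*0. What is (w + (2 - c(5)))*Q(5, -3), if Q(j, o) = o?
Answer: -12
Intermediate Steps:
w = 2 (w = 2 + 0 = 2)
c(A) = 0
(w + (2 - c(5)))*Q(5, -3) = (2 + (2 - 1*0))*(-3) = (2 + (2 + 0))*(-3) = (2 + 2)*(-3) = 4*(-3) = -12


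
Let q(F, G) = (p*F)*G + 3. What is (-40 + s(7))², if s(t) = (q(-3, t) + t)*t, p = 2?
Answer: 69696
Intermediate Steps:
q(F, G) = 3 + 2*F*G (q(F, G) = (2*F)*G + 3 = 2*F*G + 3 = 3 + 2*F*G)
s(t) = t*(3 - 5*t) (s(t) = ((3 + 2*(-3)*t) + t)*t = ((3 - 6*t) + t)*t = (3 - 5*t)*t = t*(3 - 5*t))
(-40 + s(7))² = (-40 + 7*(3 - 5*7))² = (-40 + 7*(3 - 35))² = (-40 + 7*(-32))² = (-40 - 224)² = (-264)² = 69696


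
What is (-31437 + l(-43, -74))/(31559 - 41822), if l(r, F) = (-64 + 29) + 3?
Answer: 31469/10263 ≈ 3.0663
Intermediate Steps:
l(r, F) = -32 (l(r, F) = -35 + 3 = -32)
(-31437 + l(-43, -74))/(31559 - 41822) = (-31437 - 32)/(31559 - 41822) = -31469/(-10263) = -31469*(-1/10263) = 31469/10263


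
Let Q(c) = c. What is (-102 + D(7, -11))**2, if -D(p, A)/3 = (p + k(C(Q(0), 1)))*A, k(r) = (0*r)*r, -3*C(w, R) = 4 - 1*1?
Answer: 16641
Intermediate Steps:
C(w, R) = -1 (C(w, R) = -(4 - 1*1)/3 = -(4 - 1)/3 = -1/3*3 = -1)
k(r) = 0 (k(r) = 0*r = 0)
D(p, A) = -3*A*p (D(p, A) = -3*(p + 0)*A = -3*p*A = -3*A*p)
(-102 + D(7, -11))**2 = (-102 - 3*(-11)*7)**2 = (-102 + 231)**2 = 129**2 = 16641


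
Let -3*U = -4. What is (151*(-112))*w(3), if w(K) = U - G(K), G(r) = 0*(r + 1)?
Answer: -67648/3 ≈ -22549.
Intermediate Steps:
U = 4/3 (U = -⅓*(-4) = 4/3 ≈ 1.3333)
G(r) = 0 (G(r) = 0*(1 + r) = 0)
w(K) = 4/3 (w(K) = 4/3 - 1*0 = 4/3 + 0 = 4/3)
(151*(-112))*w(3) = (151*(-112))*(4/3) = -16912*4/3 = -67648/3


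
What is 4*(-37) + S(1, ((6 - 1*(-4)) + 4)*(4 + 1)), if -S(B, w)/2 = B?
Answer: -150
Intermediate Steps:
S(B, w) = -2*B
4*(-37) + S(1, ((6 - 1*(-4)) + 4)*(4 + 1)) = 4*(-37) - 2*1 = -148 - 2 = -150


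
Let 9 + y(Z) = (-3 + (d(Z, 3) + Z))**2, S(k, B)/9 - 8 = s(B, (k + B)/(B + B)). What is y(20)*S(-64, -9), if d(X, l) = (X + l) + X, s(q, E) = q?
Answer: -32319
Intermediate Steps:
S(k, B) = 72 + 9*B
d(X, l) = l + 2*X
y(Z) = -9 + 9*Z**2 (y(Z) = -9 + (-3 + ((3 + 2*Z) + Z))**2 = -9 + (-3 + (3 + 3*Z))**2 = -9 + (3*Z)**2 = -9 + 9*Z**2)
y(20)*S(-64, -9) = (-9 + 9*20**2)*(72 + 9*(-9)) = (-9 + 9*400)*(72 - 81) = (-9 + 3600)*(-9) = 3591*(-9) = -32319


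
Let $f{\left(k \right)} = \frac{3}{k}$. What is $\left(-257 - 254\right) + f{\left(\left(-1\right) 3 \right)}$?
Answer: $-512$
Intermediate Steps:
$\left(-257 - 254\right) + f{\left(\left(-1\right) 3 \right)} = \left(-257 - 254\right) + \frac{3}{\left(-1\right) 3} = -511 + \frac{3}{-3} = -511 + 3 \left(- \frac{1}{3}\right) = -511 - 1 = -512$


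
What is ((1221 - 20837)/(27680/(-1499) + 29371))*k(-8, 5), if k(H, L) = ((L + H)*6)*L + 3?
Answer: 852727136/14666483 ≈ 58.141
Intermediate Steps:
k(H, L) = 3 + L*(6*H + 6*L) (k(H, L) = ((H + L)*6)*L + 3 = (6*H + 6*L)*L + 3 = L*(6*H + 6*L) + 3 = 3 + L*(6*H + 6*L))
((1221 - 20837)/(27680/(-1499) + 29371))*k(-8, 5) = ((1221 - 20837)/(27680/(-1499) + 29371))*(3 + 6*5² + 6*(-8)*5) = (-19616/(27680*(-1/1499) + 29371))*(3 + 6*25 - 240) = (-19616/(-27680/1499 + 29371))*(3 + 150 - 240) = -19616/43999449/1499*(-87) = -19616*1499/43999449*(-87) = -29404384/43999449*(-87) = 852727136/14666483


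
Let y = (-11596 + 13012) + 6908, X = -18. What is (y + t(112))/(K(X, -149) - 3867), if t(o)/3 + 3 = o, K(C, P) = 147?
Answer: -8651/3720 ≈ -2.3255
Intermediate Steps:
t(o) = -9 + 3*o
y = 8324 (y = 1416 + 6908 = 8324)
(y + t(112))/(K(X, -149) - 3867) = (8324 + (-9 + 3*112))/(147 - 3867) = (8324 + (-9 + 336))/(-3720) = (8324 + 327)*(-1/3720) = 8651*(-1/3720) = -8651/3720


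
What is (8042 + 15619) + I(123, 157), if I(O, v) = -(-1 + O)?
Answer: 23539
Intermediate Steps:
I(O, v) = 1 - O
(8042 + 15619) + I(123, 157) = (8042 + 15619) + (1 - 1*123) = 23661 + (1 - 123) = 23661 - 122 = 23539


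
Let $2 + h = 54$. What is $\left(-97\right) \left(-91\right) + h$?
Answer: $8879$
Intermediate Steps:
$h = 52$ ($h = -2 + 54 = 52$)
$\left(-97\right) \left(-91\right) + h = \left(-97\right) \left(-91\right) + 52 = 8827 + 52 = 8879$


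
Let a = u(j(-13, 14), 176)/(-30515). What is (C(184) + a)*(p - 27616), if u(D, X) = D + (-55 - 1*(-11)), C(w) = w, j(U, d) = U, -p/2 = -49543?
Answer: 80258194198/6103 ≈ 1.3151e+7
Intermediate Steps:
p = 99086 (p = -2*(-49543) = 99086)
u(D, X) = -44 + D (u(D, X) = D + (-55 + 11) = D - 44 = -44 + D)
a = 57/30515 (a = (-44 - 13)/(-30515) = -57*(-1/30515) = 57/30515 ≈ 0.0018679)
(C(184) + a)*(p - 27616) = (184 + 57/30515)*(99086 - 27616) = (5614817/30515)*71470 = 80258194198/6103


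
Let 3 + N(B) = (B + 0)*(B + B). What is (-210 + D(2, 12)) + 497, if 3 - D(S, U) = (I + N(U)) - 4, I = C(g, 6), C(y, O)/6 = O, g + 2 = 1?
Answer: -27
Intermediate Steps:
g = -1 (g = -2 + 1 = -1)
C(y, O) = 6*O
I = 36 (I = 6*6 = 36)
N(B) = -3 + 2*B² (N(B) = -3 + (B + 0)*(B + B) = -3 + B*(2*B) = -3 + 2*B²)
D(S, U) = -26 - 2*U² (D(S, U) = 3 - ((36 + (-3 + 2*U²)) - 4) = 3 - ((33 + 2*U²) - 4) = 3 - (29 + 2*U²) = 3 + (-29 - 2*U²) = -26 - 2*U²)
(-210 + D(2, 12)) + 497 = (-210 + (-26 - 2*12²)) + 497 = (-210 + (-26 - 2*144)) + 497 = (-210 + (-26 - 288)) + 497 = (-210 - 314) + 497 = -524 + 497 = -27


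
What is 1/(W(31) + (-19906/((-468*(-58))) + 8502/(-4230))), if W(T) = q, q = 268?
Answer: 3189420/846015097 ≈ 0.0037699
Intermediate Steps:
W(T) = 268
1/(W(31) + (-19906/((-468*(-58))) + 8502/(-4230))) = 1/(268 + (-19906/((-468*(-58))) + 8502/(-4230))) = 1/(268 + (-19906/27144 + 8502*(-1/4230))) = 1/(268 + (-19906*1/27144 - 1417/705)) = 1/(268 + (-9953/13572 - 1417/705)) = 1/(268 - 8749463/3189420) = 1/(846015097/3189420) = 3189420/846015097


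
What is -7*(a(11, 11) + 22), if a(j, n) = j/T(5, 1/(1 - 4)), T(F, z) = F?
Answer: -847/5 ≈ -169.40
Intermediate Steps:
a(j, n) = j/5
-7*(a(11, 11) + 22) = -7*((⅕)*11 + 22) = -7*(11/5 + 22) = -7*121/5 = -847/5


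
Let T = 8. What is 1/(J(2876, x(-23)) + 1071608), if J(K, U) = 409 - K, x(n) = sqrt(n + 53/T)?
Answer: 1/1069141 ≈ 9.3533e-7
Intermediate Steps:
x(n) = sqrt(53/8 + n) (x(n) = sqrt(n + 53/8) = sqrt(53/8 + n))
1/(J(2876, x(-23)) + 1071608) = 1/((409 - 1*2876) + 1071608) = 1/((409 - 2876) + 1071608) = 1/(-2467 + 1071608) = 1/1069141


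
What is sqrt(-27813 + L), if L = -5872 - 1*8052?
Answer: I*sqrt(41737) ≈ 204.3*I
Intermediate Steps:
L = -13924 (L = -5872 - 8052 = -13924)
sqrt(-27813 + L) = sqrt(-27813 - 13924) = sqrt(-41737) = I*sqrt(41737)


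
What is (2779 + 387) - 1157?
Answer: 2009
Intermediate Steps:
(2779 + 387) - 1157 = 3166 - 1157 = 2009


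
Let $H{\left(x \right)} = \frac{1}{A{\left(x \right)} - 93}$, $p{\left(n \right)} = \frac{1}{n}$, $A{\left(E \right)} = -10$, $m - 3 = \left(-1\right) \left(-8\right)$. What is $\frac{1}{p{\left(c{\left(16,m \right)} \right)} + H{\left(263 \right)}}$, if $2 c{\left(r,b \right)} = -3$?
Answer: $- \frac{309}{209} \approx -1.4785$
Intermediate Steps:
$m = 11$ ($m = 3 - -8 = 3 + 8 = 11$)
$c{\left(r,b \right)} = - \frac{3}{2}$ ($c{\left(r,b \right)} = \frac{1}{2} \left(-3\right) = - \frac{3}{2}$)
$H{\left(x \right)} = - \frac{1}{103}$ ($H{\left(x \right)} = \frac{1}{-10 - 93} = \frac{1}{-103} = - \frac{1}{103}$)
$\frac{1}{p{\left(c{\left(16,m \right)} \right)} + H{\left(263 \right)}} = \frac{1}{\frac{1}{- \frac{3}{2}} - \frac{1}{103}} = \frac{1}{- \frac{2}{3} - \frac{1}{103}} = \frac{1}{- \frac{209}{309}} = - \frac{309}{209}$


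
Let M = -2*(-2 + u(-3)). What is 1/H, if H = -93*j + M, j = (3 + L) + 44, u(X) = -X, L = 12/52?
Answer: -13/57128 ≈ -0.00022756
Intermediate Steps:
L = 3/13 (L = 12*(1/52) = 3/13 ≈ 0.23077)
M = -2 (M = -2*(-2 - 1*(-3)) = -2*(-2 + 3) = -2*1 = -2)
j = 614/13 (j = (3 + 3/13) + 44 = 42/13 + 44 = 614/13 ≈ 47.231)
H = -57128/13 (H = -93*614/13 - 2 = -57102/13 - 2 = -57128/13 ≈ -4394.5)
1/H = 1/(-57128/13) = -13/57128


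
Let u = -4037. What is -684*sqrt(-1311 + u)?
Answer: -1368*I*sqrt(1337) ≈ -50021.0*I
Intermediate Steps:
-684*sqrt(-1311 + u) = -684*sqrt(-1311 - 4037) = -1368*I*sqrt(1337)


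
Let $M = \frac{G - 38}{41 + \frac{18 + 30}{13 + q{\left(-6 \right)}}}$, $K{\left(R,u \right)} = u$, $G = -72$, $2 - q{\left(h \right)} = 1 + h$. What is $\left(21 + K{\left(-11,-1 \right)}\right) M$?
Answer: $- \frac{11000}{217} \approx -50.691$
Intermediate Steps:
$q{\left(h \right)} = 1 - h$ ($q{\left(h \right)} = 2 - \left(1 + h\right) = 1 - h$)
$M = - \frac{550}{217}$ ($M = \frac{-72 - 38}{41 + \frac{18 + 30}{13 + \left(1 - -6\right)}} = - \frac{110}{41 + \frac{48}{13 + \left(1 + 6\right)}} = - \frac{110}{41 + \frac{48}{13 + 7}} = - \frac{110}{41 + \frac{48}{20}} = - \frac{110}{41 + 48 \cdot \frac{1}{20}} = - \frac{110}{41 + \frac{12}{5}} = - \frac{110}{\frac{217}{5}} = \left(-110\right) \frac{5}{217} = - \frac{550}{217} \approx -2.5346$)
$\left(21 + K{\left(-11,-1 \right)}\right) M = \left(21 - 1\right) \left(- \frac{550}{217}\right) = 20 \left(- \frac{550}{217}\right) = - \frac{11000}{217}$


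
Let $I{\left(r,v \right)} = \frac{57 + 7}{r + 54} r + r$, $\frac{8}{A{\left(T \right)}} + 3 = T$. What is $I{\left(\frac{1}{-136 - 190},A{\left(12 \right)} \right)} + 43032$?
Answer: $\frac{246942450029}{5738578} \approx 43032.0$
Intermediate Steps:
$A{\left(T \right)} = \frac{8}{-3 + T}$
$I{\left(r,v \right)} = r + \frac{64 r}{54 + r}$ ($I{\left(r,v \right)} = \frac{64}{54 + r} r + r = \frac{64 r}{54 + r} + r = r + \frac{64 r}{54 + r}$)
$I{\left(\frac{1}{-136 - 190},A{\left(12 \right)} \right)} + 43032 = \frac{118 + \frac{1}{-136 - 190}}{\left(-136 - 190\right) \left(54 + \frac{1}{-136 - 190}\right)} + 43032 = \frac{118 + \frac{1}{-326}}{\left(-326\right) \left(54 + \frac{1}{-326}\right)} + 43032 = - \frac{118 - \frac{1}{326}}{326 \left(54 - \frac{1}{326}\right)} + 43032 = \left(- \frac{1}{326}\right) \frac{1}{\frac{17603}{326}} \cdot \frac{38467}{326} + 43032 = \left(- \frac{1}{326}\right) \frac{326}{17603} \cdot \frac{38467}{326} + 43032 = - \frac{38467}{5738578} + 43032 = \frac{246942450029}{5738578}$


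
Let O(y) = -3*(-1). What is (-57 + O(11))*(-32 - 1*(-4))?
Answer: 1512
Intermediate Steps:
O(y) = 3
(-57 + O(11))*(-32 - 1*(-4)) = (-57 + 3)*(-32 - 1*(-4)) = -54*(-32 + 4) = -54*(-28) = 1512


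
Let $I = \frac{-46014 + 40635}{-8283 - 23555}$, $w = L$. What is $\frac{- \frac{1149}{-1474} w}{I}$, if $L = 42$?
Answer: $\frac{256073034}{1321441} \approx 193.78$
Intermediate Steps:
$w = 42$
$I = \frac{5379}{31838}$ ($I = - \frac{5379}{-31838} = \left(-5379\right) \left(- \frac{1}{31838}\right) = \frac{5379}{31838} \approx 0.16895$)
$\frac{- \frac{1149}{-1474} w}{I} = \frac{- \frac{1149}{-1474} \cdot 42}{\frac{5379}{31838}} = \left(-1149\right) \left(- \frac{1}{1474}\right) 42 \cdot \frac{31838}{5379} = \frac{1149}{1474} \cdot 42 \cdot \frac{31838}{5379} = \frac{24129}{737} \cdot \frac{31838}{5379} = \frac{256073034}{1321441}$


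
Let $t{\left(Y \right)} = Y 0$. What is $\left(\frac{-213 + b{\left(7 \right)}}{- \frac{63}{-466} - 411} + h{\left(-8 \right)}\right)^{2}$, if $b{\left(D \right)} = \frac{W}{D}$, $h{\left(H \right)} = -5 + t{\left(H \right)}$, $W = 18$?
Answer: $\frac{4019740295041}{199582882009} \approx 20.141$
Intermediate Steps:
$t{\left(Y \right)} = 0$
$h{\left(H \right)} = -5$ ($h{\left(H \right)} = -5 + 0 = -5$)
$b{\left(D \right)} = \frac{18}{D}$
$\left(\frac{-213 + b{\left(7 \right)}}{- \frac{63}{-466} - 411} + h{\left(-8 \right)}\right)^{2} = \left(\frac{-213 + \frac{18}{7}}{- \frac{63}{-466} - 411} - 5\right)^{2} = \left(\frac{-213 + 18 \cdot \frac{1}{7}}{\left(-63\right) \left(- \frac{1}{466}\right) - 411} - 5\right)^{2} = \left(\frac{-213 + \frac{18}{7}}{\frac{63}{466} - 411} - 5\right)^{2} = \left(- \frac{1473}{7 \left(- \frac{191463}{466}\right)} - 5\right)^{2} = \left(\left(- \frac{1473}{7}\right) \left(- \frac{466}{191463}\right) - 5\right)^{2} = \left(\frac{228806}{446747} - 5\right)^{2} = \left(- \frac{2004929}{446747}\right)^{2} = \frac{4019740295041}{199582882009}$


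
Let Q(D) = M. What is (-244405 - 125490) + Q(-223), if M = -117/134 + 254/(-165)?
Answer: -8178431791/22110 ≈ -3.6990e+5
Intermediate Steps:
M = -53341/22110 (M = -117*1/134 + 254*(-1/165) = -117/134 - 254/165 = -53341/22110 ≈ -2.4125)
Q(D) = -53341/22110
(-244405 - 125490) + Q(-223) = (-244405 - 125490) - 53341/22110 = -369895 - 53341/22110 = -8178431791/22110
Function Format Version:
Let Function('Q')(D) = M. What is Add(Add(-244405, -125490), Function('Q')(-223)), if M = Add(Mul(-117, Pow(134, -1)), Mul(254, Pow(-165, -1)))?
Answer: Rational(-8178431791, 22110) ≈ -3.6990e+5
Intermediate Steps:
M = Rational(-53341, 22110) (M = Add(Mul(-117, Rational(1, 134)), Mul(254, Rational(-1, 165))) = Add(Rational(-117, 134), Rational(-254, 165)) = Rational(-53341, 22110) ≈ -2.4125)
Function('Q')(D) = Rational(-53341, 22110)
Add(Add(-244405, -125490), Function('Q')(-223)) = Add(Add(-244405, -125490), Rational(-53341, 22110)) = Add(-369895, Rational(-53341, 22110)) = Rational(-8178431791, 22110)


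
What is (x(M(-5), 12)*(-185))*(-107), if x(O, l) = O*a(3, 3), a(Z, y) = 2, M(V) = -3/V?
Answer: 23754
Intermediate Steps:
x(O, l) = 2*O (x(O, l) = O*2 = 2*O)
(x(M(-5), 12)*(-185))*(-107) = ((2*(-3/(-5)))*(-185))*(-107) = ((2*(-3*(-⅕)))*(-185))*(-107) = ((2*(⅗))*(-185))*(-107) = ((6/5)*(-185))*(-107) = -222*(-107) = 23754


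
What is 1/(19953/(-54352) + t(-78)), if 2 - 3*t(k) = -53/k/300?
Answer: 476938800/142511543 ≈ 3.3467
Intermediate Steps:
t(k) = 2/3 + 53/(900*k) (t(k) = 2/3 - (-53/k)/(3*300) = 2/3 - (-53)/(900*k) = 2/3 + 53/(900*k))
1/(19953/(-54352) + t(-78)) = 1/(19953/(-54352) + (1/900)*(53 + 600*(-78))/(-78)) = 1/(19953*(-1/54352) + (1/900)*(-1/78)*(53 - 46800)) = 1/(-19953/54352 + (1/900)*(-1/78)*(-46747)) = 1/(-19953/54352 + 46747/70200) = 1/(142511543/476938800) = 476938800/142511543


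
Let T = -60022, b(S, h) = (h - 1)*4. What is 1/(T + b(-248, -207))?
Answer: -1/60854 ≈ -1.6433e-5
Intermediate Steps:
b(S, h) = -4 + 4*h (b(S, h) = (-1 + h)*4 = -4 + 4*h)
1/(T + b(-248, -207)) = 1/(-60022 + (-4 + 4*(-207))) = 1/(-60022 + (-4 - 828)) = 1/(-60022 - 832) = 1/(-60854) = -1/60854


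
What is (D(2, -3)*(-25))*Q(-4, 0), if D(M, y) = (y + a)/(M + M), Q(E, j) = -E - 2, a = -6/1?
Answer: 225/2 ≈ 112.50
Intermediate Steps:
a = -6 (a = -6*1 = -6)
Q(E, j) = -2 - E
D(M, y) = (-6 + y)/(2*M) (D(M, y) = (y - 6)/(M + M) = (-6 + y)/((2*M)) = (-6 + y)*(1/(2*M)) = (-6 + y)/(2*M))
(D(2, -3)*(-25))*Q(-4, 0) = (((½)*(-6 - 3)/2)*(-25))*(-2 - 1*(-4)) = (((½)*(½)*(-9))*(-25))*(-2 + 4) = -9/4*(-25)*2 = (225/4)*2 = 225/2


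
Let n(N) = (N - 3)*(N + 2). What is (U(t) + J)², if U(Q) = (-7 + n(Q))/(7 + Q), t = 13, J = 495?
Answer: 100861849/400 ≈ 2.5215e+5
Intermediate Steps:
n(N) = (-3 + N)*(2 + N)
U(Q) = (-13 + Q² - Q)/(7 + Q) (U(Q) = (-7 + (-6 + Q² - Q))/(7 + Q) = (-13 + Q² - Q)/(7 + Q))
(U(t) + J)² = ((-13 + 13² - 1*13)/(7 + 13) + 495)² = ((-13 + 169 - 13)/20 + 495)² = ((1/20)*143 + 495)² = (143/20 + 495)² = (10043/20)² = 100861849/400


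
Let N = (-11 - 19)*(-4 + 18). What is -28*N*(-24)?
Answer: -282240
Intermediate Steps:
N = -420 (N = -30*14 = -420)
-28*N*(-24) = -28*(-420)*(-24) = 11760*(-24) = -282240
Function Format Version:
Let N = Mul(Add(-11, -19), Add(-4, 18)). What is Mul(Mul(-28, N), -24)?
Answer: -282240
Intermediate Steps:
N = -420 (N = Mul(-30, 14) = -420)
Mul(Mul(-28, N), -24) = Mul(Mul(-28, -420), -24) = Mul(11760, -24) = -282240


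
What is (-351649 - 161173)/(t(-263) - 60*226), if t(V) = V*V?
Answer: -512822/55609 ≈ -9.2219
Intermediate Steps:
t(V) = V**2
(-351649 - 161173)/(t(-263) - 60*226) = (-351649 - 161173)/((-263)**2 - 60*226) = -512822/(69169 - 13560) = -512822/55609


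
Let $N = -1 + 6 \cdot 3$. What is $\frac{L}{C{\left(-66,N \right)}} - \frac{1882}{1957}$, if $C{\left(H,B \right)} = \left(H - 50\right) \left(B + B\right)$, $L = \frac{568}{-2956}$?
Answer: $- \frac{2742514709}{2851951756} \approx -0.96163$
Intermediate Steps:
$L = - \frac{142}{739}$ ($L = 568 \left(- \frac{1}{2956}\right) = - \frac{142}{739} \approx -0.19215$)
$N = 17$ ($N = -1 + 18 = 17$)
$C{\left(H,B \right)} = 2 B \left(-50 + H\right)$ ($C{\left(H,B \right)} = \left(-50 + H\right) 2 B = 2 B \left(-50 + H\right)$)
$\frac{L}{C{\left(-66,N \right)}} - \frac{1882}{1957} = - \frac{142}{739 \cdot 2 \cdot 17 \left(-50 - 66\right)} - \frac{1882}{1957} = - \frac{142}{739 \cdot 2 \cdot 17 \left(-116\right)} - \frac{1882}{1957} = - \frac{142}{739 \left(-3944\right)} - \frac{1882}{1957} = \left(- \frac{142}{739}\right) \left(- \frac{1}{3944}\right) - \frac{1882}{1957} = \frac{71}{1457308} - \frac{1882}{1957} = - \frac{2742514709}{2851951756}$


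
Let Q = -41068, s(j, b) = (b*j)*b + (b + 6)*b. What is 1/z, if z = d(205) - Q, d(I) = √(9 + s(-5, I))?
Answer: 41068/1686747485 - I*√166861/1686747485 ≈ 2.4347e-5 - 2.4217e-7*I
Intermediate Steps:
s(j, b) = b*(6 + b) + j*b² (s(j, b) = j*b² + (6 + b)*b = j*b² + b*(6 + b) = b*(6 + b) + j*b²)
d(I) = √(9 + I*(6 - 4*I)) (d(I) = √(9 + I*(6 + I + I*(-5))) = √(9 + I*(6 + I - 5*I)) = √(9 + I*(6 - 4*I)))
z = 41068 + I*√166861 (z = √(9 + 2*205*(3 - 2*205)) - 1*(-41068) = √(9 + 2*205*(3 - 410)) + 41068 = √(9 + 2*205*(-407)) + 41068 = √(9 - 166870) + 41068 = √(-166861) + 41068 = I*√166861 + 41068 = 41068 + I*√166861 ≈ 41068.0 + 408.49*I)
1/z = 1/(41068 + I*√166861)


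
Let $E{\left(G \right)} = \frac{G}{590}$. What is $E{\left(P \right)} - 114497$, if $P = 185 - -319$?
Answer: $- \frac{33776363}{295} \approx -1.145 \cdot 10^{5}$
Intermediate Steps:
$P = 504$ ($P = 185 + 319 = 504$)
$E{\left(G \right)} = \frac{G}{590}$ ($E{\left(G \right)} = G \frac{1}{590} = \frac{G}{590}$)
$E{\left(P \right)} - 114497 = \frac{1}{590} \cdot 504 - 114497 = \frac{252}{295} - 114497 = - \frac{33776363}{295}$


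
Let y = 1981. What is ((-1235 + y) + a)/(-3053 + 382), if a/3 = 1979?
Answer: -6683/2671 ≈ -2.5021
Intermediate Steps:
a = 5937 (a = 3*1979 = 5937)
((-1235 + y) + a)/(-3053 + 382) = ((-1235 + 1981) + 5937)/(-3053 + 382) = (746 + 5937)/(-2671) = 6683*(-1/2671) = -6683/2671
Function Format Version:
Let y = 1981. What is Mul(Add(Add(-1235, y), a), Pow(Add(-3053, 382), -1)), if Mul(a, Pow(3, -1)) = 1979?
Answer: Rational(-6683, 2671) ≈ -2.5021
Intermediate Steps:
a = 5937 (a = Mul(3, 1979) = 5937)
Mul(Add(Add(-1235, y), a), Pow(Add(-3053, 382), -1)) = Mul(Add(Add(-1235, 1981), 5937), Pow(Add(-3053, 382), -1)) = Mul(Add(746, 5937), Pow(-2671, -1)) = Mul(6683, Rational(-1, 2671)) = Rational(-6683, 2671)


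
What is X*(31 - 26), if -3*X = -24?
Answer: 40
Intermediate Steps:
X = 8 (X = -1/3*(-24) = 8)
X*(31 - 26) = 8*(31 - 26) = 8*5 = 40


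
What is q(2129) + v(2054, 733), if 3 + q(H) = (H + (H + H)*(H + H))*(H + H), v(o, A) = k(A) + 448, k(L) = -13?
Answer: 77209007226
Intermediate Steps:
v(o, A) = 435 (v(o, A) = -13 + 448 = 435)
q(H) = -3 + 2*H*(H + 4*H²) (q(H) = -3 + (H + (H + H)*(H + H))*(H + H) = -3 + (H + (2*H)*(2*H))*(2*H) = -3 + (H + 4*H²)*(2*H) = -3 + 2*H*(H + 4*H²))
q(2129) + v(2054, 733) = (-3 + 2*2129² + 8*2129³) + 435 = (-3 + 2*4532641 + 8*9649992689) + 435 = (-3 + 9065282 + 77199941512) + 435 = 77209006791 + 435 = 77209007226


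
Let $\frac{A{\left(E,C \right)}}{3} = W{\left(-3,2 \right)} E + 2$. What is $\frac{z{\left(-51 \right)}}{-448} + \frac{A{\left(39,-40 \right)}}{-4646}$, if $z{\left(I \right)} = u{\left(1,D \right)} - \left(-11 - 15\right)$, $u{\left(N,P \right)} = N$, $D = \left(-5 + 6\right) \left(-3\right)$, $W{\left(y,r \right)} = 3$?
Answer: $- \frac{142689}{1040704} \approx -0.13711$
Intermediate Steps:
$D = -3$ ($D = 1 \left(-3\right) = -3$)
$z{\left(I \right)} = 27$ ($z{\left(I \right)} = 1 - \left(-11 - 15\right) = 1 - -26 = 1 + 26 = 27$)
$A{\left(E,C \right)} = 6 + 9 E$ ($A{\left(E,C \right)} = 3 \left(3 E + 2\right) = 3 \left(2 + 3 E\right) = 6 + 9 E$)
$\frac{z{\left(-51 \right)}}{-448} + \frac{A{\left(39,-40 \right)}}{-4646} = \frac{27}{-448} + \frac{6 + 9 \cdot 39}{-4646} = 27 \left(- \frac{1}{448}\right) + \left(6 + 351\right) \left(- \frac{1}{4646}\right) = - \frac{27}{448} + 357 \left(- \frac{1}{4646}\right) = - \frac{27}{448} - \frac{357}{4646} = - \frac{142689}{1040704}$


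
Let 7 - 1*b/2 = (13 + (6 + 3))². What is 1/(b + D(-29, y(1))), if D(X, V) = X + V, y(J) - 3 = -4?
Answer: -1/984 ≈ -0.0010163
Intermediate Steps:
y(J) = -1 (y(J) = 3 - 4 = -1)
b = -954 (b = 14 - 2*(13 + (6 + 3))² = 14 - 2*(13 + 9)² = 14 - 2*22² = 14 - 2*484 = 14 - 968 = -954)
D(X, V) = V + X
1/(b + D(-29, y(1))) = 1/(-954 + (-1 - 29)) = 1/(-954 - 30) = 1/(-984) = -1/984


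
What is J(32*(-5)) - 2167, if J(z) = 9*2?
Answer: -2149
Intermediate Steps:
J(z) = 18
J(32*(-5)) - 2167 = 18 - 2167 = -2149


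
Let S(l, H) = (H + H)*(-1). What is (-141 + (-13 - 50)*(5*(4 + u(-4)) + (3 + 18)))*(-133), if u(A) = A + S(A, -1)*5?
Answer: 613662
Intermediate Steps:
S(l, H) = -2*H (S(l, H) = (2*H)*(-1) = -2*H)
u(A) = 10 + A (u(A) = A - 2*(-1)*5 = A + 2*5 = A + 10 = 10 + A)
(-141 + (-13 - 50)*(5*(4 + u(-4)) + (3 + 18)))*(-133) = (-141 + (-13 - 50)*(5*(4 + (10 - 4)) + (3 + 18)))*(-133) = (-141 - 63*(5*(4 + 6) + 21))*(-133) = (-141 - 63*(5*10 + 21))*(-133) = (-141 - 63*(50 + 21))*(-133) = (-141 - 63*71)*(-133) = (-141 - 4473)*(-133) = -4614*(-133) = 613662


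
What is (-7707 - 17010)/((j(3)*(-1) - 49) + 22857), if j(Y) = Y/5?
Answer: -1605/1481 ≈ -1.0837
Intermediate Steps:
j(Y) = Y/5 (j(Y) = Y*(⅕) = Y/5)
(-7707 - 17010)/((j(3)*(-1) - 49) + 22857) = (-7707 - 17010)/((((⅕)*3)*(-1) - 49) + 22857) = -24717/(((⅗)*(-1) - 49) + 22857) = -24717/((-⅗ - 49) + 22857) = -24717/(-248/5 + 22857) = -24717/114037/5 = -24717*5/114037 = -1605/1481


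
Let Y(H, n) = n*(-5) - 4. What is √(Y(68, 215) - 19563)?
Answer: I*√20642 ≈ 143.67*I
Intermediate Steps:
Y(H, n) = -4 - 5*n (Y(H, n) = -5*n - 4 = -4 - 5*n)
√(Y(68, 215) - 19563) = √((-4 - 5*215) - 19563) = √((-4 - 1075) - 19563) = √(-1079 - 19563) = √(-20642) = I*√20642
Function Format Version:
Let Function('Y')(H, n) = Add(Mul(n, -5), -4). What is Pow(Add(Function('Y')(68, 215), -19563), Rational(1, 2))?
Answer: Mul(I, Pow(20642, Rational(1, 2))) ≈ Mul(143.67, I)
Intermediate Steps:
Function('Y')(H, n) = Add(-4, Mul(-5, n)) (Function('Y')(H, n) = Add(Mul(-5, n), -4) = Add(-4, Mul(-5, n)))
Pow(Add(Function('Y')(68, 215), -19563), Rational(1, 2)) = Pow(Add(Add(-4, Mul(-5, 215)), -19563), Rational(1, 2)) = Pow(Add(Add(-4, -1075), -19563), Rational(1, 2)) = Pow(Add(-1079, -19563), Rational(1, 2)) = Pow(-20642, Rational(1, 2)) = Mul(I, Pow(20642, Rational(1, 2)))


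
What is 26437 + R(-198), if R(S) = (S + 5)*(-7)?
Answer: 27788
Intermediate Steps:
R(S) = -35 - 7*S (R(S) = (5 + S)*(-7) = -35 - 7*S)
26437 + R(-198) = 26437 + (-35 - 7*(-198)) = 26437 + (-35 + 1386) = 26437 + 1351 = 27788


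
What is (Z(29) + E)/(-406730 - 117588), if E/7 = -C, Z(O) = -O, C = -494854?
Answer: -3463949/524318 ≈ -6.6066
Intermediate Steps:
E = 3463978 (E = 7*(-1*(-494854)) = 7*494854 = 3463978)
(Z(29) + E)/(-406730 - 117588) = (-1*29 + 3463978)/(-406730 - 117588) = (-29 + 3463978)/(-524318) = 3463949*(-1/524318) = -3463949/524318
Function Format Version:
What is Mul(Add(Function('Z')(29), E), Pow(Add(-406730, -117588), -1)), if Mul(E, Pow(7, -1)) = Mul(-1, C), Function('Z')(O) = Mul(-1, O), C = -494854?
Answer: Rational(-3463949, 524318) ≈ -6.6066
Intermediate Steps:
E = 3463978 (E = Mul(7, Mul(-1, -494854)) = Mul(7, 494854) = 3463978)
Mul(Add(Function('Z')(29), E), Pow(Add(-406730, -117588), -1)) = Mul(Add(Mul(-1, 29), 3463978), Pow(Add(-406730, -117588), -1)) = Mul(Add(-29, 3463978), Pow(-524318, -1)) = Mul(3463949, Rational(-1, 524318)) = Rational(-3463949, 524318)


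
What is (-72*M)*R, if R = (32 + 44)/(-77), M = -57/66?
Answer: -51984/847 ≈ -61.374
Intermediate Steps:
M = -19/22 (M = -57*1/66 = -19/22 ≈ -0.86364)
R = -76/77 (R = 76*(-1/77) = -76/77 ≈ -0.98701)
(-72*M)*R = -72*(-19/22)*(-76/77) = (684/11)*(-76/77) = -51984/847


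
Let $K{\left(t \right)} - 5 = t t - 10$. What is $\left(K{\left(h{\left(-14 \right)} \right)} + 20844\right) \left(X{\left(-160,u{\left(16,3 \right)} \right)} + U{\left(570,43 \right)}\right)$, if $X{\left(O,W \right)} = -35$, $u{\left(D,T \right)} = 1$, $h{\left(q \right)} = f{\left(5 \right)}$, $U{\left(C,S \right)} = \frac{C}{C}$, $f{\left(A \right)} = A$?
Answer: $-709376$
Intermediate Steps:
$U{\left(C,S \right)} = 1$
$h{\left(q \right)} = 5$
$K{\left(t \right)} = -5 + t^{2}$ ($K{\left(t \right)} = 5 + \left(t t - 10\right) = 5 + \left(t^{2} - 10\right) = 5 + \left(-10 + t^{2}\right) = -5 + t^{2}$)
$\left(K{\left(h{\left(-14 \right)} \right)} + 20844\right) \left(X{\left(-160,u{\left(16,3 \right)} \right)} + U{\left(570,43 \right)}\right) = \left(\left(-5 + 5^{2}\right) + 20844\right) \left(-35 + 1\right) = \left(\left(-5 + 25\right) + 20844\right) \left(-34\right) = \left(20 + 20844\right) \left(-34\right) = 20864 \left(-34\right) = -709376$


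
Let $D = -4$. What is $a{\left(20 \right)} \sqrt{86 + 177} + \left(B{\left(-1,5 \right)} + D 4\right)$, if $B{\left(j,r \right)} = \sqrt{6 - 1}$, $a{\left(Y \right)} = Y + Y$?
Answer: $-16 + \sqrt{5} + 40 \sqrt{263} \approx 634.93$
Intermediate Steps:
$a{\left(Y \right)} = 2 Y$
$B{\left(j,r \right)} = \sqrt{5}$
$a{\left(20 \right)} \sqrt{86 + 177} + \left(B{\left(-1,5 \right)} + D 4\right) = 2 \cdot 20 \sqrt{86 + 177} + \left(\sqrt{5} - 16\right) = 40 \sqrt{263} - \left(16 - \sqrt{5}\right) = -16 + \sqrt{5} + 40 \sqrt{263}$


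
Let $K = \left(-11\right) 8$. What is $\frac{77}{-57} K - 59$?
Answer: $\frac{3413}{57} \approx 59.877$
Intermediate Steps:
$K = -88$
$\frac{77}{-57} K - 59 = \frac{77}{-57} \left(-88\right) - 59 = 77 \left(- \frac{1}{57}\right) \left(-88\right) - 59 = \left(- \frac{77}{57}\right) \left(-88\right) - 59 = \frac{6776}{57} - 59 = \frac{3413}{57}$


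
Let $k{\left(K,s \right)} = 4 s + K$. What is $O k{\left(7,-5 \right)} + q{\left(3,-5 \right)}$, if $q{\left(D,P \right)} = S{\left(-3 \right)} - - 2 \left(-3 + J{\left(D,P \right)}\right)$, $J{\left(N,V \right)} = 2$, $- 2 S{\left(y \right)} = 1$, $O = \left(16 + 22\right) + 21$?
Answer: $- \frac{1539}{2} \approx -769.5$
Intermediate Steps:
$O = 59$ ($O = 38 + 21 = 59$)
$k{\left(K,s \right)} = K + 4 s$
$S{\left(y \right)} = - \frac{1}{2}$ ($S{\left(y \right)} = \left(- \frac{1}{2}\right) 1 = - \frac{1}{2}$)
$q{\left(D,P \right)} = - \frac{5}{2}$ ($q{\left(D,P \right)} = - \frac{1}{2} - - 2 \left(-3 + 2\right) = - \frac{1}{2} - \left(-2\right) \left(-1\right) = - \frac{1}{2} - 2 = - \frac{5}{2}$)
$O k{\left(7,-5 \right)} + q{\left(3,-5 \right)} = 59 \left(7 + 4 \left(-5\right)\right) - \frac{5}{2} = 59 \left(7 - 20\right) - \frac{5}{2} = 59 \left(-13\right) - \frac{5}{2} = -767 - \frac{5}{2} = - \frac{1539}{2}$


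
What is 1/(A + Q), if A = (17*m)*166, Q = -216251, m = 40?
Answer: -1/103371 ≈ -9.6739e-6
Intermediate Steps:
A = 112880 (A = (17*40)*166 = 680*166 = 112880)
1/(A + Q) = 1/(112880 - 216251) = 1/(-103371) = -1/103371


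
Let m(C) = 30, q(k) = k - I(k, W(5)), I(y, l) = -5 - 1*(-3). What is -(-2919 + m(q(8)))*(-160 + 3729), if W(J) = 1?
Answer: 10310841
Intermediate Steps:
I(y, l) = -2 (I(y, l) = -5 + 3 = -2)
q(k) = 2 + k (q(k) = k - 1*(-2) = k + 2 = 2 + k)
-(-2919 + m(q(8)))*(-160 + 3729) = -(-2919 + 30)*(-160 + 3729) = -(-2889)*3569 = -1*(-10310841) = 10310841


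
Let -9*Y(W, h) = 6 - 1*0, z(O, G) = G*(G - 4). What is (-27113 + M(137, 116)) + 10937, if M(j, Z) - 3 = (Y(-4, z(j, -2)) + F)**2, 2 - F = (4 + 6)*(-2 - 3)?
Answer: -121841/9 ≈ -13538.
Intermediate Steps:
z(O, G) = G*(-4 + G)
Y(W, h) = -2/3 (Y(W, h) = -(6 - 1*0)/9 = -(6 + 0)/9 = -1/9*6 = -2/3)
F = 52 (F = 2 - (4 + 6)*(-2 - 3) = 2 - 10*(-5) = 2 - 1*(-50) = 2 + 50 = 52)
M(j, Z) = 23743/9 (M(j, Z) = 3 + (-2/3 + 52)**2 = 3 + (154/3)**2 = 3 + 23716/9 = 23743/9)
(-27113 + M(137, 116)) + 10937 = (-27113 + 23743/9) + 10937 = -220274/9 + 10937 = -121841/9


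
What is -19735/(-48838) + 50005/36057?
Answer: 3153729085/1760951766 ≈ 1.7909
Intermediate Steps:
-19735/(-48838) + 50005/36057 = -19735*(-1/48838) + 50005*(1/36057) = 19735/48838 + 50005/36057 = 3153729085/1760951766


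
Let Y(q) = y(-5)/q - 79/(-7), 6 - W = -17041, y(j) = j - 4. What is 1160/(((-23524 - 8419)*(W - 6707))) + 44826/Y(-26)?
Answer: 134731026599506/34961262127 ≈ 3853.7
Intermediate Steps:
y(j) = -4 + j
W = 17047 (W = 6 - 1*(-17041) = 6 + 17041 = 17047)
Y(q) = 79/7 - 9/q (Y(q) = (-4 - 5)/q - 79/(-7) = -9/q - 79*(-1/7) = -9/q + 79/7 = 79/7 - 9/q)
1160/(((-23524 - 8419)*(W - 6707))) + 44826/Y(-26) = 1160/(((-23524 - 8419)*(17047 - 6707))) + 44826/(79/7 - 9/(-26)) = 1160/((-31943*10340)) + 44826/(79/7 - 9*(-1/26)) = 1160/(-330290620) + 44826/(79/7 + 9/26) = 1160*(-1/330290620) + 44826/(2117/182) = -58/16514531 + 44826*(182/2117) = -58/16514531 + 8158332/2117 = 134731026599506/34961262127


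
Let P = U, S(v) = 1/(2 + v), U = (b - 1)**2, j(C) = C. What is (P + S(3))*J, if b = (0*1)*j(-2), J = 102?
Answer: 612/5 ≈ 122.40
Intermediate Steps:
b = 0 (b = (0*1)*(-2) = 0*(-2) = 0)
U = 1 (U = (0 - 1)**2 = (-1)**2 = 1)
P = 1
(P + S(3))*J = (1 + 1/(2 + 3))*102 = (1 + 1/5)*102 = (6/5)*102 = 612/5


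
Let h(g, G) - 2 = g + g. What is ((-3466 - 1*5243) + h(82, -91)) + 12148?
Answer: 3605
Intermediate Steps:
h(g, G) = 2 + 2*g (h(g, G) = 2 + (g + g) = 2 + 2*g)
((-3466 - 1*5243) + h(82, -91)) + 12148 = ((-3466 - 1*5243) + (2 + 2*82)) + 12148 = ((-3466 - 5243) + (2 + 164)) + 12148 = (-8709 + 166) + 12148 = -8543 + 12148 = 3605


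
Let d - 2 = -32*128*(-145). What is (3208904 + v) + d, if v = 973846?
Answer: 4776672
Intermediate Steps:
d = 593922 (d = 2 - 32*128*(-145) = 2 - 4096*(-145) = 2 + 593920 = 593922)
(3208904 + v) + d = (3208904 + 973846) + 593922 = 4182750 + 593922 = 4776672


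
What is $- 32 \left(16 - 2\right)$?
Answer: $-448$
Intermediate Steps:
$- 32 \left(16 - 2\right) = \left(-32\right) 14 = -448$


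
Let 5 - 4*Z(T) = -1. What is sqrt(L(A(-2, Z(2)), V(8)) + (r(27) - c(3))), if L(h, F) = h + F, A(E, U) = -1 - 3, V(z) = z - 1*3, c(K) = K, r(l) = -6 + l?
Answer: sqrt(19) ≈ 4.3589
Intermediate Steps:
Z(T) = 3/2 (Z(T) = 5/4 - 1/4*(-1) = 5/4 + 1/4 = 3/2)
V(z) = -3 + z (V(z) = z - 3 = -3 + z)
A(E, U) = -4
L(h, F) = F + h
sqrt(L(A(-2, Z(2)), V(8)) + (r(27) - c(3))) = sqrt(((-3 + 8) - 4) + ((-6 + 27) - 1*3)) = sqrt((5 - 4) + (21 - 3)) = sqrt(1 + 18) = sqrt(19)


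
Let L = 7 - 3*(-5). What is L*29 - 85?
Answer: 553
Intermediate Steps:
L = 22 (L = 7 + 15 = 22)
L*29 - 85 = 22*29 - 85 = 638 - 85 = 553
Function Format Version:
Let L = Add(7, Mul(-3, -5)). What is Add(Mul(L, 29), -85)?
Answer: 553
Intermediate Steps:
L = 22 (L = Add(7, 15) = 22)
Add(Mul(L, 29), -85) = Add(Mul(22, 29), -85) = Add(638, -85) = 553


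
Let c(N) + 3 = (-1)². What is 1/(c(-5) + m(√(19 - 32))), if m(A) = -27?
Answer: -1/29 ≈ -0.034483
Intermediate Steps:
c(N) = -2 (c(N) = -3 + (-1)² = -3 + 1 = -2)
1/(c(-5) + m(√(19 - 32))) = 1/(-2 - 27) = 1/(-29) = -1/29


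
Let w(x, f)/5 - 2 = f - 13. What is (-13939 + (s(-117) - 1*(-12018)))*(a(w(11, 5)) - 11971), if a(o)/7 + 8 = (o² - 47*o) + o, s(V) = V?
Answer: -8015454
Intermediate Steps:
w(x, f) = -55 + 5*f (w(x, f) = 10 + 5*(f - 13) = 10 + 5*(-13 + f) = 10 + (-65 + 5*f) = -55 + 5*f)
a(o) = -56 - 322*o + 7*o² (a(o) = -56 + 7*((o² - 47*o) + o) = -56 + 7*(o² - 46*o) = -56 + (-322*o + 7*o²) = -56 - 322*o + 7*o²)
(-13939 + (s(-117) - 1*(-12018)))*(a(w(11, 5)) - 11971) = (-13939 + (-117 - 1*(-12018)))*((-56 - 322*(-55 + 5*5) + 7*(-55 + 5*5)²) - 11971) = (-13939 + (-117 + 12018))*((-56 - 322*(-55 + 25) + 7*(-55 + 25)²) - 11971) = (-13939 + 11901)*((-56 - 322*(-30) + 7*(-30)²) - 11971) = -2038*((-56 + 9660 + 7*900) - 11971) = -2038*((-56 + 9660 + 6300) - 11971) = -2038*(15904 - 11971) = -2038*3933 = -8015454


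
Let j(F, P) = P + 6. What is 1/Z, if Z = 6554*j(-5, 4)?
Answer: 1/65540 ≈ 1.5258e-5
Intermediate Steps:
j(F, P) = 6 + P
Z = 65540 (Z = 6554*(6 + 4) = 6554*10 = 65540)
1/Z = 1/65540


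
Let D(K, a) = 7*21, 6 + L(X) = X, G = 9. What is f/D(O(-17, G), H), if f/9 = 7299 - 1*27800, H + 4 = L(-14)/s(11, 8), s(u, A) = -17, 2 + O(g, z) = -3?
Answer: -61503/49 ≈ -1255.2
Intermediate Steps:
O(g, z) = -5 (O(g, z) = -2 - 3 = -5)
L(X) = -6 + X
H = -48/17 (H = -4 + (-6 - 14)/(-17) = -4 - 20*(-1/17) = -4 + 20/17 = -48/17 ≈ -2.8235)
D(K, a) = 147
f = -184509 (f = 9*(7299 - 1*27800) = 9*(7299 - 27800) = 9*(-20501) = -184509)
f/D(O(-17, G), H) = -184509/147 = -184509*1/147 = -61503/49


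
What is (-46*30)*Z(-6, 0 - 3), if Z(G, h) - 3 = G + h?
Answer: 8280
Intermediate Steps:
Z(G, h) = 3 + G + h (Z(G, h) = 3 + (G + h) = 3 + G + h)
(-46*30)*Z(-6, 0 - 3) = (-46*30)*(3 - 6 + (0 - 3)) = -1380*(3 - 6 - 3) = -1380*(-6) = 8280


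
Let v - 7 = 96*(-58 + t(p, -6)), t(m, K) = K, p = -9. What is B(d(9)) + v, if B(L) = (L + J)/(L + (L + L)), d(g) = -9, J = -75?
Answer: -55205/9 ≈ -6133.9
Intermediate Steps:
v = -6137 (v = 7 + 96*(-58 - 6) = 7 + 96*(-64) = 7 - 6144 = -6137)
B(L) = (-75 + L)/(3*L) (B(L) = (L - 75)/(L + (L + L)) = (-75 + L)/(L + 2*L) = (-75 + L)/((3*L)) = (-75 + L)*(1/(3*L)) = (-75 + L)/(3*L))
B(d(9)) + v = (⅓)*(-75 - 9)/(-9) - 6137 = (⅓)*(-⅑)*(-84) - 6137 = 28/9 - 6137 = -55205/9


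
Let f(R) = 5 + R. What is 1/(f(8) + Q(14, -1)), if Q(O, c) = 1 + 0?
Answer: 1/14 ≈ 0.071429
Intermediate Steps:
Q(O, c) = 1
1/(f(8) + Q(14, -1)) = 1/((5 + 8) + 1) = 1/(13 + 1) = 1/14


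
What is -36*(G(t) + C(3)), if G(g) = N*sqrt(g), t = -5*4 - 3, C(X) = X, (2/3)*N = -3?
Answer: -108 + 162*I*sqrt(23) ≈ -108.0 + 776.92*I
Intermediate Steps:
N = -9/2 (N = (3/2)*(-3) = -9/2 ≈ -4.5000)
t = -23 (t = -20 - 3 = -23)
G(g) = -9*sqrt(g)/2
-36*(G(t) + C(3)) = -36*(-9*I*sqrt(23)/2 + 3) = -36*(3 - 9*I*sqrt(23)/2) = -108 + 162*I*sqrt(23)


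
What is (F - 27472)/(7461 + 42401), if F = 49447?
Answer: 21975/49862 ≈ 0.44072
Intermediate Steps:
(F - 27472)/(7461 + 42401) = (49447 - 27472)/(7461 + 42401) = 21975/49862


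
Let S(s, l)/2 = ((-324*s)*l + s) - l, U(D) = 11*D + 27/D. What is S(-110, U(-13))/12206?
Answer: -67216584/79339 ≈ -847.21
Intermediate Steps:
S(s, l) = -2*l + 2*s - 648*l*s (S(s, l) = 2*(((-324*s)*l + s) - l) = 2*((-324*l*s + s) - l) = 2*((s - 324*l*s) - l) = 2*(s - l - 324*l*s) = -2*l + 2*s - 648*l*s)
S(-110, U(-13))/12206 = (-2*(11*(-13) + 27/(-13)) + 2*(-110) - 648*(11*(-13) + 27/(-13))*(-110))/12206 = (-2*(-143 + 27*(-1/13)) - 220 - 648*(-143 + 27*(-1/13))*(-110))*(1/12206) = (-2*(-143 - 27/13) - 220 - 648*(-143 - 27/13)*(-110))*(1/12206) = (-2*(-1886/13) - 220 - 648*(-1886/13)*(-110))*(1/12206) = (3772/13 - 220 - 134434080/13)*(1/12206) = -134433168/13*1/12206 = -67216584/79339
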